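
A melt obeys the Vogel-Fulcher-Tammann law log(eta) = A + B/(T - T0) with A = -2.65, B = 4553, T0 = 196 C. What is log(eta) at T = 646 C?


VFT equation: log(eta) = A + B / (T - T0)
  T - T0 = 646 - 196 = 450
  B / (T - T0) = 4553 / 450 = 10.118
  log(eta) = -2.65 + 10.118 = 7.468

7.468


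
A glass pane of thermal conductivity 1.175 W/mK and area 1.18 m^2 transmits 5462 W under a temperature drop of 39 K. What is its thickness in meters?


Fourier's law: t = k * A * dT / Q
  t = 1.175 * 1.18 * 39 / 5462
  t = 54.0735 / 5462 = 0.0099 m

0.0099 m


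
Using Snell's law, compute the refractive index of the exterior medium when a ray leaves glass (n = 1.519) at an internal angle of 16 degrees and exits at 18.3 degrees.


Apply Snell's law: n1 * sin(theta1) = n2 * sin(theta2)
  n2 = n1 * sin(theta1) / sin(theta2)
  sin(16) = 0.275637
  sin(18.3) = 0.313992
  n2 = 1.519 * 0.275637 / 0.313992 = 1.3334

1.3334


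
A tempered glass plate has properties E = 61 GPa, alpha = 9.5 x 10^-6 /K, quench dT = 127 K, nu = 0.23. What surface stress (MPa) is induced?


Tempering stress: sigma = E * alpha * dT / (1 - nu)
  E (MPa) = 61 * 1000 = 61000
  Numerator = 61000 * (9.5 x 10^-6) * 127 = 73.5965
  Denominator = 1 - 0.23 = 0.77
  sigma = 73.5965 / 0.77 = 95.6 MPa

95.6 MPa


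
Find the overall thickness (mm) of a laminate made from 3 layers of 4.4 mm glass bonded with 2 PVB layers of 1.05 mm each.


Total thickness = glass contribution + PVB contribution
  Glass: 3 * 4.4 = 13.2 mm
  PVB: 2 * 1.05 = 2.1 mm
  Total = 13.2 + 2.1 = 15.3 mm

15.3 mm


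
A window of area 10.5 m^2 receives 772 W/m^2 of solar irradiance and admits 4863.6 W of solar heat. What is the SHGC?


Rearrange Q = Area * SHGC * Irradiance:
  SHGC = Q / (Area * Irradiance)
  SHGC = 4863.6 / (10.5 * 772) = 0.6

0.6


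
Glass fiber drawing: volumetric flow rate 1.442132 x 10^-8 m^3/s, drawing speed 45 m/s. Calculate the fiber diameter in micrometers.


Cross-sectional area from continuity:
  A = Q / v = 1.442132 x 10^-8 / 45 = 3.204738 x 10^-10 m^2
Diameter from circular cross-section:
  d = sqrt(4A / pi) * 10^6 (m -> um)
  d = sqrt(4 * 3.204738 x 10^-10 / pi) * 10^6 = 20.2 um

20.2 um


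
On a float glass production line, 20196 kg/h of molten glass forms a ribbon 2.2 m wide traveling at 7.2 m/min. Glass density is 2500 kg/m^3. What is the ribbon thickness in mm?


Ribbon cross-section from mass balance:
  Volume rate = throughput / density = 20196 / 2500 = 8.0784 m^3/h
  thickness = volume rate / (speed * 60 * width), i.e.
  thickness = throughput / (60 * speed * width * density) * 1000
  thickness = 20196 / (60 * 7.2 * 2.2 * 2500) * 1000 = 8.5 mm

8.5 mm


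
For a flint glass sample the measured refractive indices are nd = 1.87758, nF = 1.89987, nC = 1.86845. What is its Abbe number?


Abbe number formula: Vd = (nd - 1) / (nF - nC)
  nd - 1 = 1.87758 - 1 = 0.87758
  nF - nC = 1.89987 - 1.86845 = 0.03142
  Vd = 0.87758 / 0.03142 = 27.93

27.93


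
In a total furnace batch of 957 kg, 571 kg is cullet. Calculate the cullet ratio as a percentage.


Cullet ratio = (cullet mass / total batch mass) * 100
  Ratio = 571 / 957 * 100 = 59.67%

59.67%


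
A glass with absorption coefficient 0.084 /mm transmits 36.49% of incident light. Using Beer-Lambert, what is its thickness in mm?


Rearrange T = exp(-alpha * thickness):
  thickness = -ln(T) / alpha
  T = 36.49/100 = 0.3649
  ln(T) = -1.00813
  -ln(T) = 1.00813
  thickness = 1.00813 / 0.084 = 12.0 mm

12.0 mm


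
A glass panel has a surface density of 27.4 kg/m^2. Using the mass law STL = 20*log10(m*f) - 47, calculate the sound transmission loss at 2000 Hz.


Mass law: STL = 20 * log10(m * f) - 47
  m * f = 27.4 * 2000 = 54800
  log10(54800) = 4.73878
  STL = 20 * 4.73878 - 47 = 94.7756 - 47 = 47.8 dB

47.8 dB


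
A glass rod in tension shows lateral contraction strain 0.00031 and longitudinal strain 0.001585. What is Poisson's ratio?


Poisson's ratio: nu = lateral strain / axial strain
  nu = 0.00031 / 0.001585 = 0.1956

0.1956


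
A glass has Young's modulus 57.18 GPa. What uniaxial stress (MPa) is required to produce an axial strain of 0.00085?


Rearrange E = sigma / epsilon:
  sigma = E * epsilon
  E (MPa) = 57.18 * 1000 = 57180
  sigma = 57180 * 0.00085 = 48.6 MPa

48.6 MPa


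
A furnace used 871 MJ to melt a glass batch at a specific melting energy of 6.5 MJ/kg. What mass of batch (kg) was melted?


Rearrange E = m * s for m:
  m = E / s
  m = 871 / 6.5 = 134.0 kg

134.0 kg


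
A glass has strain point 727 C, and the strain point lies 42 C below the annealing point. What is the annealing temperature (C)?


T_anneal = T_strain + gap:
  T_anneal = 727 + 42 = 769 C

769 C


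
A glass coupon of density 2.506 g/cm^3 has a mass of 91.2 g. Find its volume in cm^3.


Rearrange rho = m / V:
  V = m / rho
  V = 91.2 / 2.506 = 36.393 cm^3

36.393 cm^3


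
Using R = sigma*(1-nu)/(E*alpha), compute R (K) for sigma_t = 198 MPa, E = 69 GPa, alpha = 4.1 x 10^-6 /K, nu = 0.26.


Thermal shock resistance: R = sigma * (1 - nu) / (E * alpha)
  Numerator = 198 * (1 - 0.26) = 146.52
  Denominator = 69 * 1000 * (4.1 x 10^-6) = 0.2829
  R = 146.52 / 0.2829 = 517.9 K

517.9 K


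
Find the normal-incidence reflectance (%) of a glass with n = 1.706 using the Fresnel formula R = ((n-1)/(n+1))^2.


Fresnel reflectance at normal incidence:
  R = ((n - 1)/(n + 1))^2
  (n - 1)/(n + 1) = (1.706 - 1)/(1.706 + 1) = 0.260902
  R = 0.260902^2 = 0.0680699
  R(%) = 0.0680699 * 100 = 6.807%

6.807%


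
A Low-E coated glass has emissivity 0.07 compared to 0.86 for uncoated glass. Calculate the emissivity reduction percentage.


Percentage reduction = (1 - coated/uncoated) * 100
  Ratio = 0.07 / 0.86 = 0.0814
  Reduction = (1 - 0.0814) * 100 = 91.9%

91.9%


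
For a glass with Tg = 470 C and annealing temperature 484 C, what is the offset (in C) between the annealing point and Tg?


Offset = T_anneal - Tg:
  offset = 484 - 470 = 14 C

14 C


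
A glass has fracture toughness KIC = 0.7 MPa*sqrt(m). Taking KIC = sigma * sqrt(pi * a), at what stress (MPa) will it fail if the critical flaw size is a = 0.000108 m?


Rearrange KIC = sigma * sqrt(pi * a):
  sigma = KIC / sqrt(pi * a)
  sqrt(pi * 0.000108) = 0.01842
  sigma = 0.7 / 0.01842 = 38.0 MPa

38.0 MPa


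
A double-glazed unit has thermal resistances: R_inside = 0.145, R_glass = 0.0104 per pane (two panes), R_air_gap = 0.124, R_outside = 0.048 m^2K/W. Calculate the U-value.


Total thermal resistance (series):
  R_total = R_in + R_glass + R_air + R_glass + R_out
  R_total = 0.145 + 0.0104 + 0.124 + 0.0104 + 0.048 = 0.3378 m^2K/W
U-value = 1 / R_total = 1 / 0.3378 = 2.96 W/m^2K

2.96 W/m^2K


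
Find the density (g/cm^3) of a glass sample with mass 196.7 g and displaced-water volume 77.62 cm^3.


Use the definition of density:
  rho = mass / volume
  rho = 196.7 / 77.62 = 2.534 g/cm^3

2.534 g/cm^3


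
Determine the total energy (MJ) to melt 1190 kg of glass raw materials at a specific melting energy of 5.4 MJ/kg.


Total energy = mass * specific energy
  E = 1190 * 5.4 = 6426 MJ

6426 MJ


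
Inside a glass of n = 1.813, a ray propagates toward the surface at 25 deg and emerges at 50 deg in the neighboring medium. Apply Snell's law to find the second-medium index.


Apply Snell's law: n1 * sin(theta1) = n2 * sin(theta2)
  n2 = n1 * sin(theta1) / sin(theta2)
  sin(25) = 0.422618
  sin(50) = 0.766044
  n2 = 1.813 * 0.422618 / 0.766044 = 1.0002

1.0002


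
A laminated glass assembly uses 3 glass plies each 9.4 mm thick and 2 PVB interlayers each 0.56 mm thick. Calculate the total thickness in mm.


Total thickness = glass contribution + PVB contribution
  Glass: 3 * 9.4 = 28.2 mm
  PVB: 2 * 0.56 = 1.12 mm
  Total = 28.2 + 1.12 = 29.32 mm

29.32 mm


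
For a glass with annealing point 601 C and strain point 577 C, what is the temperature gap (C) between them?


Gap = T_anneal - T_strain:
  gap = 601 - 577 = 24 C

24 C


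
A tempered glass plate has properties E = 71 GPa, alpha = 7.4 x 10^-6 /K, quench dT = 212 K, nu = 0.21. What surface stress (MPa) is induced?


Tempering stress: sigma = E * alpha * dT / (1 - nu)
  E (MPa) = 71 * 1000 = 71000
  Numerator = 71000 * (7.4 x 10^-6) * 212 = 111.3848
  Denominator = 1 - 0.21 = 0.79
  sigma = 111.3848 / 0.79 = 141.0 MPa

141.0 MPa


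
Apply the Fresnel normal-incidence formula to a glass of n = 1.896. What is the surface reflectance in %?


Fresnel reflectance at normal incidence:
  R = ((n - 1)/(n + 1))^2
  (n - 1)/(n + 1) = (1.896 - 1)/(1.896 + 1) = 0.309392
  R = 0.309392^2 = 0.0957234
  R(%) = 0.0957234 * 100 = 9.572%

9.572%


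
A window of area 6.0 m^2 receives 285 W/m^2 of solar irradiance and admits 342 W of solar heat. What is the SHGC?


Rearrange Q = Area * SHGC * Irradiance:
  SHGC = Q / (Area * Irradiance)
  SHGC = 342 / (6.0 * 285) = 0.2

0.2


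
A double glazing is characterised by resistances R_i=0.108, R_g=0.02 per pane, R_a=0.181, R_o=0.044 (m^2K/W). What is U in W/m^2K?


Total thermal resistance (series):
  R_total = R_in + R_glass + R_air + R_glass + R_out
  R_total = 0.108 + 0.02 + 0.181 + 0.02 + 0.044 = 0.373 m^2K/W
U-value = 1 / R_total = 1 / 0.373 = 2.681 W/m^2K

2.681 W/m^2K


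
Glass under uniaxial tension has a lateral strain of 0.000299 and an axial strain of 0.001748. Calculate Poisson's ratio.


Poisson's ratio: nu = lateral strain / axial strain
  nu = 0.000299 / 0.001748 = 0.1711

0.1711


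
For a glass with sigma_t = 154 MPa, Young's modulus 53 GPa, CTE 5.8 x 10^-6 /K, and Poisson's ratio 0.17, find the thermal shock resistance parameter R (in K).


Thermal shock resistance: R = sigma * (1 - nu) / (E * alpha)
  Numerator = 154 * (1 - 0.17) = 127.82
  Denominator = 53 * 1000 * (5.8 x 10^-6) = 0.3074
  R = 127.82 / 0.3074 = 415.8 K

415.8 K


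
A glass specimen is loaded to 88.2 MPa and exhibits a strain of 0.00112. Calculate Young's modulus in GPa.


Young's modulus: E = stress / strain
  E = 88.2 MPa / 0.00112 = 78750 MPa
Convert to GPa: 78750 / 1000 = 78.75 GPa

78.75 GPa


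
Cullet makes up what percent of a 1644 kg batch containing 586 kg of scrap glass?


Cullet ratio = (cullet mass / total batch mass) * 100
  Ratio = 586 / 1644 * 100 = 35.64%

35.64%


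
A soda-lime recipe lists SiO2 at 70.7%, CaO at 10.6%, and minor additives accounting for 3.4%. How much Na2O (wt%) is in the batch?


Pieces sum to 100%:
  Na2O = 100 - (SiO2 + CaO + others)
  Na2O = 100 - (70.7 + 10.6 + 3.4) = 15.3%

15.3%


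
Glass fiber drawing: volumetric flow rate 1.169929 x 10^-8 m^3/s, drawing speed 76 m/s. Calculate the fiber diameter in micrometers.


Cross-sectional area from continuity:
  A = Q / v = 1.169929 x 10^-8 / 76 = 1.53938 x 10^-10 m^2
Diameter from circular cross-section:
  d = sqrt(4A / pi) * 10^6 (m -> um)
  d = sqrt(4 * 1.53938 x 10^-10 / pi) * 10^6 = 14.0 um

14.0 um


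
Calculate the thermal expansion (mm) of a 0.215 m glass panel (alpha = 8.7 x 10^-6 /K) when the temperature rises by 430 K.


Thermal expansion formula: dL = alpha * L0 * dT
  dL = (8.7 x 10^-6) * 0.215 * 430 = 0.00080431 m
Convert to mm: 0.00080431 * 1000 = 0.8043 mm

0.8043 mm


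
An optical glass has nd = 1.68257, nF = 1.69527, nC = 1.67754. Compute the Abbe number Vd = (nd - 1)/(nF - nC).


Abbe number formula: Vd = (nd - 1) / (nF - nC)
  nd - 1 = 1.68257 - 1 = 0.68257
  nF - nC = 1.69527 - 1.67754 = 0.01773
  Vd = 0.68257 / 0.01773 = 38.5

38.5


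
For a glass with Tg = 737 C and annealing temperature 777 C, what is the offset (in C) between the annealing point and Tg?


Offset = T_anneal - Tg:
  offset = 777 - 737 = 40 C

40 C


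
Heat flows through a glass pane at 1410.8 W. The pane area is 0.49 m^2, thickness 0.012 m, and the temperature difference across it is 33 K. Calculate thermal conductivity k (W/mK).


Fourier's law rearranged: k = Q * t / (A * dT)
  Numerator = 1410.8 * 0.012 = 16.9296
  Denominator = 0.49 * 33 = 16.17
  k = 16.9296 / 16.17 = 1.047 W/mK

1.047 W/mK


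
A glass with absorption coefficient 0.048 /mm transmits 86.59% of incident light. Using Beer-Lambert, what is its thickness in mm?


Rearrange T = exp(-alpha * thickness):
  thickness = -ln(T) / alpha
  T = 86.59/100 = 0.8659
  ln(T) = -0.14399
  -ln(T) = 0.14399
  thickness = 0.14399 / 0.048 = 3.0 mm

3.0 mm


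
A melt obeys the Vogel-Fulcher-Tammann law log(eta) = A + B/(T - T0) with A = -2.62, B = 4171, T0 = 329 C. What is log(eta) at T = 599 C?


VFT equation: log(eta) = A + B / (T - T0)
  T - T0 = 599 - 329 = 270
  B / (T - T0) = 4171 / 270 = 15.448
  log(eta) = -2.62 + 15.448 = 12.828

12.828


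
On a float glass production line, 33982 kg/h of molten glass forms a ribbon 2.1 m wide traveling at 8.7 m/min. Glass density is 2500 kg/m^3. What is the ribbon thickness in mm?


Ribbon cross-section from mass balance:
  Volume rate = throughput / density = 33982 / 2500 = 13.5928 m^3/h
  thickness = volume rate / (speed * 60 * width), i.e.
  thickness = throughput / (60 * speed * width * density) * 1000
  thickness = 33982 / (60 * 8.7 * 2.1 * 2500) * 1000 = 12.4 mm

12.4 mm


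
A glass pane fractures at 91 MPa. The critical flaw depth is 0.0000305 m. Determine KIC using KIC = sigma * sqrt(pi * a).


Fracture toughness: KIC = sigma * sqrt(pi * a)
  pi * a = pi * 0.0000305 = 0.000095819
  sqrt(pi * a) = 0.009789
  KIC = 91 * 0.009789 = 0.891 MPa*sqrt(m)

0.891 MPa*sqrt(m)


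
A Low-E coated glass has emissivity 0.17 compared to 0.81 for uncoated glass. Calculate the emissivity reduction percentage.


Percentage reduction = (1 - coated/uncoated) * 100
  Ratio = 0.17 / 0.81 = 0.2099
  Reduction = (1 - 0.2099) * 100 = 79.0%

79.0%


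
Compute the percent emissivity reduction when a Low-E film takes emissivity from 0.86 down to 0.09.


Percentage reduction = (1 - coated/uncoated) * 100
  Ratio = 0.09 / 0.86 = 0.1047
  Reduction = (1 - 0.1047) * 100 = 89.5%

89.5%


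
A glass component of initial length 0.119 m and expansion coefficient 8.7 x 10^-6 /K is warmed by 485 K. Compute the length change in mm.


Thermal expansion formula: dL = alpha * L0 * dT
  dL = (8.7 x 10^-6) * 0.119 * 485 = 0.00050212 m
Convert to mm: 0.00050212 * 1000 = 0.5021 mm

0.5021 mm


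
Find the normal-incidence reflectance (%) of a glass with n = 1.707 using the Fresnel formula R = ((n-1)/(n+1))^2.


Fresnel reflectance at normal incidence:
  R = ((n - 1)/(n + 1))^2
  (n - 1)/(n + 1) = (1.707 - 1)/(1.707 + 1) = 0.261175
  R = 0.261175^2 = 0.0682124
  R(%) = 0.0682124 * 100 = 6.821%

6.821%


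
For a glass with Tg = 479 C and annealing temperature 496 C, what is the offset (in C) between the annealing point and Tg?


Offset = T_anneal - Tg:
  offset = 496 - 479 = 17 C

17 C


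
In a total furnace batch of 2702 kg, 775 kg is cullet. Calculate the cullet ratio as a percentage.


Cullet ratio = (cullet mass / total batch mass) * 100
  Ratio = 775 / 2702 * 100 = 28.68%

28.68%


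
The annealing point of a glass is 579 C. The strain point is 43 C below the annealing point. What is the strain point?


Strain point = annealing point - difference:
  T_strain = 579 - 43 = 536 C

536 C


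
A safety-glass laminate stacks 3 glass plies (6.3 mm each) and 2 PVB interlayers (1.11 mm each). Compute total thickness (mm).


Total thickness = glass contribution + PVB contribution
  Glass: 3 * 6.3 = 18.9 mm
  PVB: 2 * 1.11 = 2.22 mm
  Total = 18.9 + 2.22 = 21.12 mm

21.12 mm


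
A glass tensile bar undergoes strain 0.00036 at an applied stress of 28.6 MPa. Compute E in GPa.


Young's modulus: E = stress / strain
  E = 28.6 MPa / 0.00036 = 79444.44 MPa
Convert to GPa: 79444.44 / 1000 = 79.44 GPa

79.44 GPa


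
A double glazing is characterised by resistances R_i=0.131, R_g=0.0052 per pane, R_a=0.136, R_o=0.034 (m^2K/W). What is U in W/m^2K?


Total thermal resistance (series):
  R_total = R_in + R_glass + R_air + R_glass + R_out
  R_total = 0.131 + 0.0052 + 0.136 + 0.0052 + 0.034 = 0.3114 m^2K/W
U-value = 1 / R_total = 1 / 0.3114 = 3.211 W/m^2K

3.211 W/m^2K


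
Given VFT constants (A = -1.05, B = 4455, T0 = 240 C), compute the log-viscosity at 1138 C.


VFT equation: log(eta) = A + B / (T - T0)
  T - T0 = 1138 - 240 = 898
  B / (T - T0) = 4455 / 898 = 4.961
  log(eta) = -1.05 + 4.961 = 3.911

3.911


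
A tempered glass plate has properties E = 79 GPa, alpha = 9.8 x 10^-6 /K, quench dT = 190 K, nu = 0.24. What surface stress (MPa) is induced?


Tempering stress: sigma = E * alpha * dT / (1 - nu)
  E (MPa) = 79 * 1000 = 79000
  Numerator = 79000 * (9.8 x 10^-6) * 190 = 147.098
  Denominator = 1 - 0.24 = 0.76
  sigma = 147.098 / 0.76 = 193.6 MPa

193.6 MPa


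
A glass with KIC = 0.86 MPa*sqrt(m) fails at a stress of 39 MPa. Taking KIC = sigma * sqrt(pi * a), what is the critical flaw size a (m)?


Rearrange KIC = sigma * sqrt(pi * a):
  sqrt(pi * a) = KIC / sigma
  sqrt(pi * a) = 0.86 / 39 = 0.022051
  a = (KIC / sigma)^2 / pi
  a = 0.022051^2 / pi = 0.0001548 m

0.0001548 m


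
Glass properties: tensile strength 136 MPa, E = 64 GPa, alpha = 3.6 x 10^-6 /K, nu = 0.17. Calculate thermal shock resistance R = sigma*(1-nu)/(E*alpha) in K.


Thermal shock resistance: R = sigma * (1 - nu) / (E * alpha)
  Numerator = 136 * (1 - 0.17) = 112.88
  Denominator = 64 * 1000 * (3.6 x 10^-6) = 0.2304
  R = 112.88 / 0.2304 = 489.9 K

489.9 K


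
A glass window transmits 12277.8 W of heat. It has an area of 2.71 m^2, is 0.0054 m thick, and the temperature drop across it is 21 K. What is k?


Fourier's law rearranged: k = Q * t / (A * dT)
  Numerator = 12277.8 * 0.0054 = 66.30012
  Denominator = 2.71 * 21 = 56.91
  k = 66.30012 / 56.91 = 1.165 W/mK

1.165 W/mK


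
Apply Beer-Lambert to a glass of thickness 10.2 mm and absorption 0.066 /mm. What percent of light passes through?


Beer-Lambert law: T = exp(-alpha * thickness)
  exponent = -0.066 * 10.2 = -0.6732
  T = exp(-0.6732) = 0.5101
  Percentage = 0.5101 * 100 = 51.01%

51.01%


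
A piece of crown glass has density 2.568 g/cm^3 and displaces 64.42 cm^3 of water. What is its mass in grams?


Rearrange rho = m / V:
  m = rho * V
  m = 2.568 * 64.42 = 165.431 g

165.431 g


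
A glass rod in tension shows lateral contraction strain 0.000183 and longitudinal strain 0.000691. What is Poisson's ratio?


Poisson's ratio: nu = lateral strain / axial strain
  nu = 0.000183 / 0.000691 = 0.2648

0.2648


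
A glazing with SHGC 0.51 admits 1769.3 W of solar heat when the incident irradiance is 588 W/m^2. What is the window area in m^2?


Rearrange Q = Area * SHGC * Irradiance:
  Area = Q / (SHGC * Irradiance)
  Area = 1769.3 / (0.51 * 588) = 5.9 m^2

5.9 m^2


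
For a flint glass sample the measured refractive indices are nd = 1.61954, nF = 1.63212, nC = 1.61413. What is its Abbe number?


Abbe number formula: Vd = (nd - 1) / (nF - nC)
  nd - 1 = 1.61954 - 1 = 0.61954
  nF - nC = 1.63212 - 1.61413 = 0.01799
  Vd = 0.61954 / 0.01799 = 34.44

34.44


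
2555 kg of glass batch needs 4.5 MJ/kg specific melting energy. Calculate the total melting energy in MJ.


Total energy = mass * specific energy
  E = 2555 * 4.5 = 11497.5 MJ

11497.5 MJ


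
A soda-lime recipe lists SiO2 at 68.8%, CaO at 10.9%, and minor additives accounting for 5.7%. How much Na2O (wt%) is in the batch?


Pieces sum to 100%:
  Na2O = 100 - (SiO2 + CaO + others)
  Na2O = 100 - (68.8 + 10.9 + 5.7) = 14.6%

14.6%


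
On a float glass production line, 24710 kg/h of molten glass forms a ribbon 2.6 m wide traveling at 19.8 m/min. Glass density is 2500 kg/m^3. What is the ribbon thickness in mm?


Ribbon cross-section from mass balance:
  Volume rate = throughput / density = 24710 / 2500 = 9.884 m^3/h
  thickness = volume rate / (speed * 60 * width), i.e.
  thickness = throughput / (60 * speed * width * density) * 1000
  thickness = 24710 / (60 * 19.8 * 2.6 * 2500) * 1000 = 3.2 mm

3.2 mm


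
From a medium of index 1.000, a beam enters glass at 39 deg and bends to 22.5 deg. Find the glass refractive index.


Apply Snell's law: n1 * sin(theta1) = n2 * sin(theta2)
  n2 = n1 * sin(theta1) / sin(theta2)
  sin(39) = 0.62932
  sin(22.5) = 0.382683
  n2 = 1.000 * 0.62932 / 0.382683 = 1.6445

1.6445


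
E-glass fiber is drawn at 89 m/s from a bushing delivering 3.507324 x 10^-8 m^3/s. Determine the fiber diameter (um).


Cross-sectional area from continuity:
  A = Q / v = 3.507324 x 10^-8 / 89 = 3.940813 x 10^-10 m^2
Diameter from circular cross-section:
  d = sqrt(4A / pi) * 10^6 (m -> um)
  d = sqrt(4 * 3.940813 x 10^-10 / pi) * 10^6 = 22.4 um

22.4 um


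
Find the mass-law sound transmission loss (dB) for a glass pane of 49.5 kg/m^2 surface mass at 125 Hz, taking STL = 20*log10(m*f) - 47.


Mass law: STL = 20 * log10(m * f) - 47
  m * f = 49.5 * 125 = 6187.5
  log10(6187.5) = 3.79152
  STL = 20 * 3.79152 - 47 = 75.8304 - 47 = 28.8 dB

28.8 dB


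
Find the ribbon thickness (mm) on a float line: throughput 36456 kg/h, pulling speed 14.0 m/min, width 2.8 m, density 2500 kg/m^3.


Ribbon cross-section from mass balance:
  Volume rate = throughput / density = 36456 / 2500 = 14.5824 m^3/h
  thickness = volume rate / (speed * 60 * width), i.e.
  thickness = throughput / (60 * speed * width * density) * 1000
  thickness = 36456 / (60 * 14.0 * 2.8 * 2500) * 1000 = 6.2 mm

6.2 mm


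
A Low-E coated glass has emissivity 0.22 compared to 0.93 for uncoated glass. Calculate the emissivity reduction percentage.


Percentage reduction = (1 - coated/uncoated) * 100
  Ratio = 0.22 / 0.93 = 0.2366
  Reduction = (1 - 0.2366) * 100 = 76.3%

76.3%


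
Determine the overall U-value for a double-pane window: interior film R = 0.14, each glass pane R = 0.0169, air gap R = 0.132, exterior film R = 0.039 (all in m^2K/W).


Total thermal resistance (series):
  R_total = R_in + R_glass + R_air + R_glass + R_out
  R_total = 0.14 + 0.0169 + 0.132 + 0.0169 + 0.039 = 0.3448 m^2K/W
U-value = 1 / R_total = 1 / 0.3448 = 2.9 W/m^2K

2.9 W/m^2K


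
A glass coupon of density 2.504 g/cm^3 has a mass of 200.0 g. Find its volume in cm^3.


Rearrange rho = m / V:
  V = m / rho
  V = 200.0 / 2.504 = 79.872 cm^3

79.872 cm^3


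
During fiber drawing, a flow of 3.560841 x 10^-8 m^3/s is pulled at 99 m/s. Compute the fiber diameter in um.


Cross-sectional area from continuity:
  A = Q / v = 3.560841 x 10^-8 / 99 = 3.596809 x 10^-10 m^2
Diameter from circular cross-section:
  d = sqrt(4A / pi) * 10^6 (m -> um)
  d = sqrt(4 * 3.596809 x 10^-10 / pi) * 10^6 = 21.4 um

21.4 um


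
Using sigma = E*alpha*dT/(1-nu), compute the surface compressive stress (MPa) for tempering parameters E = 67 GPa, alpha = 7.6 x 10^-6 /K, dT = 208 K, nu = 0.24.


Tempering stress: sigma = E * alpha * dT / (1 - nu)
  E (MPa) = 67 * 1000 = 67000
  Numerator = 67000 * (7.6 x 10^-6) * 208 = 105.9136
  Denominator = 1 - 0.24 = 0.76
  sigma = 105.9136 / 0.76 = 139.4 MPa

139.4 MPa


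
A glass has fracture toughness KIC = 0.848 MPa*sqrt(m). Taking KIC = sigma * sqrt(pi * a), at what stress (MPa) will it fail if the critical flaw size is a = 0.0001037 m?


Rearrange KIC = sigma * sqrt(pi * a):
  sigma = KIC / sqrt(pi * a)
  sqrt(pi * 0.0001037) = 0.018049
  sigma = 0.848 / 0.018049 = 46.98 MPa

46.98 MPa


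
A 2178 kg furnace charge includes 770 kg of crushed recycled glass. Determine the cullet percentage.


Cullet ratio = (cullet mass / total batch mass) * 100
  Ratio = 770 / 2178 * 100 = 35.35%

35.35%


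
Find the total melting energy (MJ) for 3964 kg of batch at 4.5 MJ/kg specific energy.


Total energy = mass * specific energy
  E = 3964 * 4.5 = 17838 MJ

17838 MJ


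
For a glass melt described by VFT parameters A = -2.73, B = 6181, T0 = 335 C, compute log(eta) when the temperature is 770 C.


VFT equation: log(eta) = A + B / (T - T0)
  T - T0 = 770 - 335 = 435
  B / (T - T0) = 6181 / 435 = 14.209
  log(eta) = -2.73 + 14.209 = 11.479

11.479


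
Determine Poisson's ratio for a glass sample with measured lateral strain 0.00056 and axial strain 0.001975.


Poisson's ratio: nu = lateral strain / axial strain
  nu = 0.00056 / 0.001975 = 0.2835

0.2835


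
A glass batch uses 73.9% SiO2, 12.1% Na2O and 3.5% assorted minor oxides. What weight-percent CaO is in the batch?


Pieces sum to 100%:
  CaO = 100 - (SiO2 + Na2O + others)
  CaO = 100 - (73.9 + 12.1 + 3.5) = 10.5%

10.5%


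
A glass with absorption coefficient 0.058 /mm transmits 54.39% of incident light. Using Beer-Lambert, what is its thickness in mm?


Rearrange T = exp(-alpha * thickness):
  thickness = -ln(T) / alpha
  T = 54.39/100 = 0.5439
  ln(T) = -0.60899
  -ln(T) = 0.60899
  thickness = 0.60899 / 0.058 = 10.5 mm

10.5 mm


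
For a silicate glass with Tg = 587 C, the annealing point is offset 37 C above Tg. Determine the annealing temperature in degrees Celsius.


The annealing temperature is Tg plus the offset:
  T_anneal = 587 + 37 = 624 C

624 C


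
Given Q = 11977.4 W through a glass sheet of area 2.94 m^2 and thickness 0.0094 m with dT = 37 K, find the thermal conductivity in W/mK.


Fourier's law rearranged: k = Q * t / (A * dT)
  Numerator = 11977.4 * 0.0094 = 112.58756
  Denominator = 2.94 * 37 = 108.78
  k = 112.58756 / 108.78 = 1.035 W/mK

1.035 W/mK


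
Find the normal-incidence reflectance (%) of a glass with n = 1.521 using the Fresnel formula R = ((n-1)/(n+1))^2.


Fresnel reflectance at normal incidence:
  R = ((n - 1)/(n + 1))^2
  (n - 1)/(n + 1) = (1.521 - 1)/(1.521 + 1) = 0.206664
  R = 0.206664^2 = 0.04271
  R(%) = 0.04271 * 100 = 4.271%

4.271%


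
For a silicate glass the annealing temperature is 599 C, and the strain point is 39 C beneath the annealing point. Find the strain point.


Strain point = annealing point - difference:
  T_strain = 599 - 39 = 560 C

560 C


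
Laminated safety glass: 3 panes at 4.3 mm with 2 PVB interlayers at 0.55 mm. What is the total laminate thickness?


Total thickness = glass contribution + PVB contribution
  Glass: 3 * 4.3 = 12.9 mm
  PVB: 2 * 0.55 = 1.1 mm
  Total = 12.9 + 1.1 = 14.0 mm

14.0 mm


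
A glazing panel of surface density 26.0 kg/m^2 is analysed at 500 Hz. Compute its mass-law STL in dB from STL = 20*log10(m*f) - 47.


Mass law: STL = 20 * log10(m * f) - 47
  m * f = 26.0 * 500 = 13000
  log10(13000) = 4.11394
  STL = 20 * 4.11394 - 47 = 82.2788 - 47 = 35.3 dB

35.3 dB


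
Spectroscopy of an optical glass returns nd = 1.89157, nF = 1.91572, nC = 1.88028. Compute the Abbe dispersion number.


Abbe number formula: Vd = (nd - 1) / (nF - nC)
  nd - 1 = 1.89157 - 1 = 0.89157
  nF - nC = 1.91572 - 1.88028 = 0.03544
  Vd = 0.89157 / 0.03544 = 25.16

25.16


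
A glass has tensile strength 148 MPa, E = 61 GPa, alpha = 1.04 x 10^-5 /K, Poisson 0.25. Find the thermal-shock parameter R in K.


Thermal shock resistance: R = sigma * (1 - nu) / (E * alpha)
  Numerator = 148 * (1 - 0.25) = 111.0
  Denominator = 61 * 1000 * (1.04 x 10^-5) = 0.6344
  R = 111.0 / 0.6344 = 175.0 K

175.0 K


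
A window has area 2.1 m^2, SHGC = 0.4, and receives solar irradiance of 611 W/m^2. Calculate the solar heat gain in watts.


Solar heat gain: Q = Area * SHGC * Irradiance
  Q = 2.1 * 0.4 * 611 = 513.2 W

513.2 W


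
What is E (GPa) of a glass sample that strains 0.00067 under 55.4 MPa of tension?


Young's modulus: E = stress / strain
  E = 55.4 MPa / 0.00067 = 82686.57 MPa
Convert to GPa: 82686.57 / 1000 = 82.69 GPa

82.69 GPa


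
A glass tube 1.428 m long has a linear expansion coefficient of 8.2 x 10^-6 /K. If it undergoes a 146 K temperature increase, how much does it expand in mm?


Thermal expansion formula: dL = alpha * L0 * dT
  dL = (8.2 x 10^-6) * 1.428 * 146 = 0.0017096 m
Convert to mm: 0.0017096 * 1000 = 1.7096 mm

1.7096 mm


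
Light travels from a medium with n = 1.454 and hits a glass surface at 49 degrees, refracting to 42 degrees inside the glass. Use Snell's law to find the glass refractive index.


Apply Snell's law: n1 * sin(theta1) = n2 * sin(theta2)
  n2 = n1 * sin(theta1) / sin(theta2)
  sin(49) = 0.75471
  sin(42) = 0.669131
  n2 = 1.454 * 0.75471 / 0.669131 = 1.64

1.64


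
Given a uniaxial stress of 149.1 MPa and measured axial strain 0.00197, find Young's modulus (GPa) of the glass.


Young's modulus: E = stress / strain
  E = 149.1 MPa / 0.00197 = 75685.28 MPa
Convert to GPa: 75685.28 / 1000 = 75.69 GPa

75.69 GPa


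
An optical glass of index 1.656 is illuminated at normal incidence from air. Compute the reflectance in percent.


Fresnel reflectance at normal incidence:
  R = ((n - 1)/(n + 1))^2
  (n - 1)/(n + 1) = (1.656 - 1)/(1.656 + 1) = 0.246988
  R = 0.246988^2 = 0.0610031
  R(%) = 0.0610031 * 100 = 6.1%

6.1%


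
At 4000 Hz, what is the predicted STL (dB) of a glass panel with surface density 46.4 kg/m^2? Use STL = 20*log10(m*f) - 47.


Mass law: STL = 20 * log10(m * f) - 47
  m * f = 46.4 * 4000 = 185600
  log10(185600) = 5.26858
  STL = 20 * 5.26858 - 47 = 105.3716 - 47 = 58.4 dB

58.4 dB


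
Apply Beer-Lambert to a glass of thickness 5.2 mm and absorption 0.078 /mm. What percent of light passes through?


Beer-Lambert law: T = exp(-alpha * thickness)
  exponent = -0.078 * 5.2 = -0.4056
  T = exp(-0.4056) = 0.6666
  Percentage = 0.6666 * 100 = 66.66%

66.66%


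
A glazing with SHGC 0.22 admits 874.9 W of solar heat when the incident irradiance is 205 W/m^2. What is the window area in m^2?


Rearrange Q = Area * SHGC * Irradiance:
  Area = Q / (SHGC * Irradiance)
  Area = 874.9 / (0.22 * 205) = 19.4 m^2

19.4 m^2


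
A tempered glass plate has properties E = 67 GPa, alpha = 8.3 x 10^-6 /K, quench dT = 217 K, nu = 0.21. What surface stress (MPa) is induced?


Tempering stress: sigma = E * alpha * dT / (1 - nu)
  E (MPa) = 67 * 1000 = 67000
  Numerator = 67000 * (8.3 x 10^-6) * 217 = 120.6737
  Denominator = 1 - 0.21 = 0.79
  sigma = 120.6737 / 0.79 = 152.8 MPa

152.8 MPa


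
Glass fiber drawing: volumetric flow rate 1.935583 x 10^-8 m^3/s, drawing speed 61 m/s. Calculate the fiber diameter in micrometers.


Cross-sectional area from continuity:
  A = Q / v = 1.935583 x 10^-8 / 61 = 3.173087 x 10^-10 m^2
Diameter from circular cross-section:
  d = sqrt(4A / pi) * 10^6 (m -> um)
  d = sqrt(4 * 3.173087 x 10^-10 / pi) * 10^6 = 20.1 um

20.1 um


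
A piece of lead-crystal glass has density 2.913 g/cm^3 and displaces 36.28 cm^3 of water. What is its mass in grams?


Rearrange rho = m / V:
  m = rho * V
  m = 2.913 * 36.28 = 105.684 g

105.684 g


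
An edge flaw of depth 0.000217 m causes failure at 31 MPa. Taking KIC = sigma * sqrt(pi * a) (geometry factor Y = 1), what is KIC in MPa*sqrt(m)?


Fracture toughness: KIC = sigma * sqrt(pi * a)
  pi * a = pi * 0.000217 = 0.000681726
  sqrt(pi * a) = 0.02611
  KIC = 31 * 0.02611 = 0.809 MPa*sqrt(m)

0.809 MPa*sqrt(m)


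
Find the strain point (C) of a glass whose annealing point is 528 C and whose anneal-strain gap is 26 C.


Strain point = annealing point - difference:
  T_strain = 528 - 26 = 502 C

502 C


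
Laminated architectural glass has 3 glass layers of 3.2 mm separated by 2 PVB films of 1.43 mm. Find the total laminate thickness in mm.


Total thickness = glass contribution + PVB contribution
  Glass: 3 * 3.2 = 9.6 mm
  PVB: 2 * 1.43 = 2.86 mm
  Total = 9.6 + 2.86 = 12.46 mm

12.46 mm


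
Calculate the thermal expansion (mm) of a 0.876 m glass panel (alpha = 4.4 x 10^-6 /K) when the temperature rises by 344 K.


Thermal expansion formula: dL = alpha * L0 * dT
  dL = (4.4 x 10^-6) * 0.876 * 344 = 0.00132591 m
Convert to mm: 0.00132591 * 1000 = 1.3259 mm

1.3259 mm


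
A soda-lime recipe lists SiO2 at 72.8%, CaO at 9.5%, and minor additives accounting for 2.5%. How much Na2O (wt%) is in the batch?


Pieces sum to 100%:
  Na2O = 100 - (SiO2 + CaO + others)
  Na2O = 100 - (72.8 + 9.5 + 2.5) = 15.2%

15.2%


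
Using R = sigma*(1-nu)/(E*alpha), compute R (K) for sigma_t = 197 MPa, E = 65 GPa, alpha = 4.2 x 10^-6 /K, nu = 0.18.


Thermal shock resistance: R = sigma * (1 - nu) / (E * alpha)
  Numerator = 197 * (1 - 0.18) = 161.54
  Denominator = 65 * 1000 * (4.2 x 10^-6) = 0.273
  R = 161.54 / 0.273 = 591.7 K

591.7 K


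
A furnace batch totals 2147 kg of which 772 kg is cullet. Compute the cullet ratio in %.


Cullet ratio = (cullet mass / total batch mass) * 100
  Ratio = 772 / 2147 * 100 = 35.96%

35.96%


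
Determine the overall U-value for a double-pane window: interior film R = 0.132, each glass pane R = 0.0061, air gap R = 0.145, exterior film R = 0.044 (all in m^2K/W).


Total thermal resistance (series):
  R_total = R_in + R_glass + R_air + R_glass + R_out
  R_total = 0.132 + 0.0061 + 0.145 + 0.0061 + 0.044 = 0.3332 m^2K/W
U-value = 1 / R_total = 1 / 0.3332 = 3.001 W/m^2K

3.001 W/m^2K


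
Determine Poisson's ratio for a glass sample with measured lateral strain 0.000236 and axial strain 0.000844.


Poisson's ratio: nu = lateral strain / axial strain
  nu = 0.000236 / 0.000844 = 0.2796

0.2796


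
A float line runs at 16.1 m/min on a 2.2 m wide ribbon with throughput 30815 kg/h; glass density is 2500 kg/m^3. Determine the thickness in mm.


Ribbon cross-section from mass balance:
  Volume rate = throughput / density = 30815 / 2500 = 12.326 m^3/h
  thickness = volume rate / (speed * 60 * width), i.e.
  thickness = throughput / (60 * speed * width * density) * 1000
  thickness = 30815 / (60 * 16.1 * 2.2 * 2500) * 1000 = 5.8 mm

5.8 mm


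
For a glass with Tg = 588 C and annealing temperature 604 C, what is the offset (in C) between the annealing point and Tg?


Offset = T_anneal - Tg:
  offset = 604 - 588 = 16 C

16 C


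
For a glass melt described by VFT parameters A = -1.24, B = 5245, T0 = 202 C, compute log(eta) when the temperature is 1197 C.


VFT equation: log(eta) = A + B / (T - T0)
  T - T0 = 1197 - 202 = 995
  B / (T - T0) = 5245 / 995 = 5.271
  log(eta) = -1.24 + 5.271 = 4.031

4.031


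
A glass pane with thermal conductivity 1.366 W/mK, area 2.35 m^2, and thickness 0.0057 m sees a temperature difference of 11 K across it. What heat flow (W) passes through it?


Fourier's law: Q = k * A * dT / t
  Q = 1.366 * 2.35 * 11 / 0.0057
  Q = 35.3111 / 0.0057 = 6194.9 W

6194.9 W


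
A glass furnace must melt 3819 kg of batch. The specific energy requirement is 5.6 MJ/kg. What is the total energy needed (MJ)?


Total energy = mass * specific energy
  E = 3819 * 5.6 = 21386.4 MJ

21386.4 MJ


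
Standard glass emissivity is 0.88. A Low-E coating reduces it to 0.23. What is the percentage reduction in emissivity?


Percentage reduction = (1 - coated/uncoated) * 100
  Ratio = 0.23 / 0.88 = 0.2614
  Reduction = (1 - 0.2614) * 100 = 73.9%

73.9%


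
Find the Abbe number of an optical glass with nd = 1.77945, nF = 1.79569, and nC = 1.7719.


Abbe number formula: Vd = (nd - 1) / (nF - nC)
  nd - 1 = 1.77945 - 1 = 0.77945
  nF - nC = 1.79569 - 1.7719 = 0.02379
  Vd = 0.77945 / 0.02379 = 32.76

32.76


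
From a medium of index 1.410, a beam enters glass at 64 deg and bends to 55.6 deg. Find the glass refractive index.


Apply Snell's law: n1 * sin(theta1) = n2 * sin(theta2)
  n2 = n1 * sin(theta1) / sin(theta2)
  sin(64) = 0.898794
  sin(55.6) = 0.825113
  n2 = 1.410 * 0.898794 / 0.825113 = 1.5359

1.5359


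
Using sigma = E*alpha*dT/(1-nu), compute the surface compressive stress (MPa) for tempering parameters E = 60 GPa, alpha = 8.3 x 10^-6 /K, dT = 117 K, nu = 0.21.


Tempering stress: sigma = E * alpha * dT / (1 - nu)
  E (MPa) = 60 * 1000 = 60000
  Numerator = 60000 * (8.3 x 10^-6) * 117 = 58.266
  Denominator = 1 - 0.21 = 0.79
  sigma = 58.266 / 0.79 = 73.8 MPa

73.8 MPa


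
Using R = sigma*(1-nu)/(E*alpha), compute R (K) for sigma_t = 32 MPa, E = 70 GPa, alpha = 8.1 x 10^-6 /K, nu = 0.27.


Thermal shock resistance: R = sigma * (1 - nu) / (E * alpha)
  Numerator = 32 * (1 - 0.27) = 23.36
  Denominator = 70 * 1000 * (8.1 x 10^-6) = 0.567
  R = 23.36 / 0.567 = 41.2 K

41.2 K


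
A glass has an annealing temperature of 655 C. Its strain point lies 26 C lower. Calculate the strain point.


Strain point = annealing point - difference:
  T_strain = 655 - 26 = 629 C

629 C


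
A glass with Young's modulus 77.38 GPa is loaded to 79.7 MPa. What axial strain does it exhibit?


Rearrange E = sigma / epsilon:
  epsilon = sigma / E
  E (MPa) = 77.38 * 1000 = 77380
  epsilon = 79.7 / 77380 = 0.00103

0.00103


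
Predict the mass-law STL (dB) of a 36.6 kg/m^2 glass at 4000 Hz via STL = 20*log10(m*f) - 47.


Mass law: STL = 20 * log10(m * f) - 47
  m * f = 36.6 * 4000 = 146400
  log10(146400) = 5.16554
  STL = 20 * 5.16554 - 47 = 103.3108 - 47 = 56.3 dB

56.3 dB


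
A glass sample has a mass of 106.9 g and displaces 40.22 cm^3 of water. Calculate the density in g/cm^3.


Use the definition of density:
  rho = mass / volume
  rho = 106.9 / 40.22 = 2.658 g/cm^3

2.658 g/cm^3


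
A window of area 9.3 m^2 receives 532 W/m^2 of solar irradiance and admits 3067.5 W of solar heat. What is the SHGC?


Rearrange Q = Area * SHGC * Irradiance:
  SHGC = Q / (Area * Irradiance)
  SHGC = 3067.5 / (9.3 * 532) = 0.62

0.62


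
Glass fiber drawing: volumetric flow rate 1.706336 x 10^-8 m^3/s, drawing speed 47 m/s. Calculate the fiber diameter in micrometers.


Cross-sectional area from continuity:
  A = Q / v = 1.706336 x 10^-8 / 47 = 3.630502 x 10^-10 m^2
Diameter from circular cross-section:
  d = sqrt(4A / pi) * 10^6 (m -> um)
  d = sqrt(4 * 3.630502 x 10^-10 / pi) * 10^6 = 21.5 um

21.5 um


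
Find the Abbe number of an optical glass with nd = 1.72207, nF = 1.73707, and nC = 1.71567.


Abbe number formula: Vd = (nd - 1) / (nF - nC)
  nd - 1 = 1.72207 - 1 = 0.72207
  nF - nC = 1.73707 - 1.71567 = 0.0214
  Vd = 0.72207 / 0.0214 = 33.74

33.74


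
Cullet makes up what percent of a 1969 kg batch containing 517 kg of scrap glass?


Cullet ratio = (cullet mass / total batch mass) * 100
  Ratio = 517 / 1969 * 100 = 26.26%

26.26%


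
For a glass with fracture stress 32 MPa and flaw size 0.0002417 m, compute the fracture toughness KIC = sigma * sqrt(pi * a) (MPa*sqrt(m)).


Fracture toughness: KIC = sigma * sqrt(pi * a)
  pi * a = pi * 0.0002417 = 0.000759323
  sqrt(pi * a) = 0.027556
  KIC = 32 * 0.027556 = 0.882 MPa*sqrt(m)

0.882 MPa*sqrt(m)


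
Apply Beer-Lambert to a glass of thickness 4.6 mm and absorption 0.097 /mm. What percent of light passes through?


Beer-Lambert law: T = exp(-alpha * thickness)
  exponent = -0.097 * 4.6 = -0.4462
  T = exp(-0.4462) = 0.6401
  Percentage = 0.6401 * 100 = 64.01%

64.01%


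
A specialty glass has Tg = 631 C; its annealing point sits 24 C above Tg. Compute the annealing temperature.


The annealing temperature is Tg plus the offset:
  T_anneal = 631 + 24 = 655 C

655 C


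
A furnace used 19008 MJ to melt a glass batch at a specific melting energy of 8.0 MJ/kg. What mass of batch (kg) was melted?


Rearrange E = m * s for m:
  m = E / s
  m = 19008 / 8.0 = 2376.0 kg

2376.0 kg


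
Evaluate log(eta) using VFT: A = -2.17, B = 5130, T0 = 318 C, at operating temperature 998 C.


VFT equation: log(eta) = A + B / (T - T0)
  T - T0 = 998 - 318 = 680
  B / (T - T0) = 5130 / 680 = 7.544
  log(eta) = -2.17 + 7.544 = 5.374

5.374


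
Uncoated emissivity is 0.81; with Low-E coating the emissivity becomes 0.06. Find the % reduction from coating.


Percentage reduction = (1 - coated/uncoated) * 100
  Ratio = 0.06 / 0.81 = 0.0741
  Reduction = (1 - 0.0741) * 100 = 92.6%

92.6%


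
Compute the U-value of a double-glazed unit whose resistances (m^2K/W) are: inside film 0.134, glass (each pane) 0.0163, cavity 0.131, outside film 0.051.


Total thermal resistance (series):
  R_total = R_in + R_glass + R_air + R_glass + R_out
  R_total = 0.134 + 0.0163 + 0.131 + 0.0163 + 0.051 = 0.3486 m^2K/W
U-value = 1 / R_total = 1 / 0.3486 = 2.869 W/m^2K

2.869 W/m^2K
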